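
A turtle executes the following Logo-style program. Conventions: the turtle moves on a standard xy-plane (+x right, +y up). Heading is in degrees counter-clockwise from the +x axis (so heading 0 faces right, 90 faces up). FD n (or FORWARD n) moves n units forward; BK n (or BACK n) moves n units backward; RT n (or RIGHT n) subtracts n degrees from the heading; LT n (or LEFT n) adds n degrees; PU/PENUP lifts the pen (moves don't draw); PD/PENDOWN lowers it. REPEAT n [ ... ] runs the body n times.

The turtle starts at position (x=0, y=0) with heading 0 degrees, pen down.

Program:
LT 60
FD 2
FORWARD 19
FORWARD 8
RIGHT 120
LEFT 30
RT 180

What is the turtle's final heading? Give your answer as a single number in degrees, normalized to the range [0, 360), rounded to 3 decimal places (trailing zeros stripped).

Answer: 150

Derivation:
Executing turtle program step by step:
Start: pos=(0,0), heading=0, pen down
LT 60: heading 0 -> 60
FD 2: (0,0) -> (1,1.732) [heading=60, draw]
FD 19: (1,1.732) -> (10.5,18.187) [heading=60, draw]
FD 8: (10.5,18.187) -> (14.5,25.115) [heading=60, draw]
RT 120: heading 60 -> 300
LT 30: heading 300 -> 330
RT 180: heading 330 -> 150
Final: pos=(14.5,25.115), heading=150, 3 segment(s) drawn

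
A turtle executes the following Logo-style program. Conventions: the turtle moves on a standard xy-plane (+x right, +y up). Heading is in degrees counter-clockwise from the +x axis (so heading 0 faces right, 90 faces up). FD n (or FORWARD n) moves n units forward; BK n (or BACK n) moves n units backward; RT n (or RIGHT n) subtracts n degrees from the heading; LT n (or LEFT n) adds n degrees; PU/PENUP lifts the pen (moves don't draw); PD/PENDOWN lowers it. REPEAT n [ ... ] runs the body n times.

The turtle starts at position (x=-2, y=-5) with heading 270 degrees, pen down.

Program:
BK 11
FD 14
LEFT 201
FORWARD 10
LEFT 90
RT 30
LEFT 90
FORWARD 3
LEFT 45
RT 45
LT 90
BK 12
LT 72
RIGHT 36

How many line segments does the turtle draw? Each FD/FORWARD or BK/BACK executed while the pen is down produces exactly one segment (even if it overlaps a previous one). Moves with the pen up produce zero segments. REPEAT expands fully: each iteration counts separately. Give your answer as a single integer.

Executing turtle program step by step:
Start: pos=(-2,-5), heading=270, pen down
BK 11: (-2,-5) -> (-2,6) [heading=270, draw]
FD 14: (-2,6) -> (-2,-8) [heading=270, draw]
LT 201: heading 270 -> 111
FD 10: (-2,-8) -> (-5.584,1.336) [heading=111, draw]
LT 90: heading 111 -> 201
RT 30: heading 201 -> 171
LT 90: heading 171 -> 261
FD 3: (-5.584,1.336) -> (-6.053,-1.627) [heading=261, draw]
LT 45: heading 261 -> 306
RT 45: heading 306 -> 261
LT 90: heading 261 -> 351
BK 12: (-6.053,-1.627) -> (-17.905,0.25) [heading=351, draw]
LT 72: heading 351 -> 63
RT 36: heading 63 -> 27
Final: pos=(-17.905,0.25), heading=27, 5 segment(s) drawn
Segments drawn: 5

Answer: 5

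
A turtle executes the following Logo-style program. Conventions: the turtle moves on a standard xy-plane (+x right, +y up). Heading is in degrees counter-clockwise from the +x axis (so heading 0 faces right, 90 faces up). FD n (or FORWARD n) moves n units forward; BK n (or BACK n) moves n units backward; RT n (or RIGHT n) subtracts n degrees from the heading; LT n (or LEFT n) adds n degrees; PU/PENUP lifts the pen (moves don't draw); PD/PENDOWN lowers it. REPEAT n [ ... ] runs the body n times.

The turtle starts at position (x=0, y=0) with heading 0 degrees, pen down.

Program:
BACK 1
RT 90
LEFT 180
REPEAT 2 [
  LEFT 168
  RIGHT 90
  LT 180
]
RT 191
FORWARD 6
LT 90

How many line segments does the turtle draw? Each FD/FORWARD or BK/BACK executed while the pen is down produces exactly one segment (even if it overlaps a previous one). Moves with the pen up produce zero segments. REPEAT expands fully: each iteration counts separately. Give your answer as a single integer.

Executing turtle program step by step:
Start: pos=(0,0), heading=0, pen down
BK 1: (0,0) -> (-1,0) [heading=0, draw]
RT 90: heading 0 -> 270
LT 180: heading 270 -> 90
REPEAT 2 [
  -- iteration 1/2 --
  LT 168: heading 90 -> 258
  RT 90: heading 258 -> 168
  LT 180: heading 168 -> 348
  -- iteration 2/2 --
  LT 168: heading 348 -> 156
  RT 90: heading 156 -> 66
  LT 180: heading 66 -> 246
]
RT 191: heading 246 -> 55
FD 6: (-1,0) -> (2.441,4.915) [heading=55, draw]
LT 90: heading 55 -> 145
Final: pos=(2.441,4.915), heading=145, 2 segment(s) drawn
Segments drawn: 2

Answer: 2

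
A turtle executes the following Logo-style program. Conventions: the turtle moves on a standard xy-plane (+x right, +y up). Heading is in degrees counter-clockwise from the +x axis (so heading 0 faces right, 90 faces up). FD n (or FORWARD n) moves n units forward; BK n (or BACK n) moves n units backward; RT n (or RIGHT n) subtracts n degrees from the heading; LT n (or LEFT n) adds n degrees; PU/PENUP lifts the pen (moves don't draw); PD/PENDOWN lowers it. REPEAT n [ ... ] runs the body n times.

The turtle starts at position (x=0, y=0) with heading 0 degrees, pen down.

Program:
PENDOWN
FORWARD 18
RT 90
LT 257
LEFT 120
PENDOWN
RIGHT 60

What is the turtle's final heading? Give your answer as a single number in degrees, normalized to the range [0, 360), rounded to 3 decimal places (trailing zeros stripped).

Answer: 227

Derivation:
Executing turtle program step by step:
Start: pos=(0,0), heading=0, pen down
PD: pen down
FD 18: (0,0) -> (18,0) [heading=0, draw]
RT 90: heading 0 -> 270
LT 257: heading 270 -> 167
LT 120: heading 167 -> 287
PD: pen down
RT 60: heading 287 -> 227
Final: pos=(18,0), heading=227, 1 segment(s) drawn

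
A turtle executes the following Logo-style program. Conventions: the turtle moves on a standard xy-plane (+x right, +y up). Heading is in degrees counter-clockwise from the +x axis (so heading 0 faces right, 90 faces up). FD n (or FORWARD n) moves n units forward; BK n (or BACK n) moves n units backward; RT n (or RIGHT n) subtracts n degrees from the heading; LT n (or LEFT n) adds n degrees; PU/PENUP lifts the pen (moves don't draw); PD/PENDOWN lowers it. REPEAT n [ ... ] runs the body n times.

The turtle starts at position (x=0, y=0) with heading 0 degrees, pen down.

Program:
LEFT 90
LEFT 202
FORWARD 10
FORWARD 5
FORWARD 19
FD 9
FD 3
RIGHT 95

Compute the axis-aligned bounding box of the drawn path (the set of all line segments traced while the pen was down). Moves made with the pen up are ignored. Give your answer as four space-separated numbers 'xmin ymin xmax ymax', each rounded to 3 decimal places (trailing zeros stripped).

Answer: 0 -42.65 17.232 0

Derivation:
Executing turtle program step by step:
Start: pos=(0,0), heading=0, pen down
LT 90: heading 0 -> 90
LT 202: heading 90 -> 292
FD 10: (0,0) -> (3.746,-9.272) [heading=292, draw]
FD 5: (3.746,-9.272) -> (5.619,-13.908) [heading=292, draw]
FD 19: (5.619,-13.908) -> (12.737,-31.524) [heading=292, draw]
FD 9: (12.737,-31.524) -> (16.108,-39.869) [heading=292, draw]
FD 3: (16.108,-39.869) -> (17.232,-42.65) [heading=292, draw]
RT 95: heading 292 -> 197
Final: pos=(17.232,-42.65), heading=197, 5 segment(s) drawn

Segment endpoints: x in {0, 3.746, 5.619, 12.737, 16.108, 17.232}, y in {-42.65, -39.869, -31.524, -13.908, -9.272, 0}
xmin=0, ymin=-42.65, xmax=17.232, ymax=0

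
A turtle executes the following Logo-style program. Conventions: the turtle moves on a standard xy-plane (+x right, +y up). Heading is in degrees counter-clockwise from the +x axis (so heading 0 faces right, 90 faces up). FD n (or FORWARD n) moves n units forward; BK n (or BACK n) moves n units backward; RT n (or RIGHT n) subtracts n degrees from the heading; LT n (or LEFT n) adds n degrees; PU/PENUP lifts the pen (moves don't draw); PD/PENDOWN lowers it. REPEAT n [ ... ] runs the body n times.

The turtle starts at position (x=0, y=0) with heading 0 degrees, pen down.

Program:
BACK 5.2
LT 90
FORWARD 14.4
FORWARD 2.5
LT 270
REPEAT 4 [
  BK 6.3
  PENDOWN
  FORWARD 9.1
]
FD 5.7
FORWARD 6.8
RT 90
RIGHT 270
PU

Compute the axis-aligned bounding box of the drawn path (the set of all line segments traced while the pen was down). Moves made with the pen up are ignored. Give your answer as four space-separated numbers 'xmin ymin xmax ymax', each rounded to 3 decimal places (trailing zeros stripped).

Executing turtle program step by step:
Start: pos=(0,0), heading=0, pen down
BK 5.2: (0,0) -> (-5.2,0) [heading=0, draw]
LT 90: heading 0 -> 90
FD 14.4: (-5.2,0) -> (-5.2,14.4) [heading=90, draw]
FD 2.5: (-5.2,14.4) -> (-5.2,16.9) [heading=90, draw]
LT 270: heading 90 -> 0
REPEAT 4 [
  -- iteration 1/4 --
  BK 6.3: (-5.2,16.9) -> (-11.5,16.9) [heading=0, draw]
  PD: pen down
  FD 9.1: (-11.5,16.9) -> (-2.4,16.9) [heading=0, draw]
  -- iteration 2/4 --
  BK 6.3: (-2.4,16.9) -> (-8.7,16.9) [heading=0, draw]
  PD: pen down
  FD 9.1: (-8.7,16.9) -> (0.4,16.9) [heading=0, draw]
  -- iteration 3/4 --
  BK 6.3: (0.4,16.9) -> (-5.9,16.9) [heading=0, draw]
  PD: pen down
  FD 9.1: (-5.9,16.9) -> (3.2,16.9) [heading=0, draw]
  -- iteration 4/4 --
  BK 6.3: (3.2,16.9) -> (-3.1,16.9) [heading=0, draw]
  PD: pen down
  FD 9.1: (-3.1,16.9) -> (6,16.9) [heading=0, draw]
]
FD 5.7: (6,16.9) -> (11.7,16.9) [heading=0, draw]
FD 6.8: (11.7,16.9) -> (18.5,16.9) [heading=0, draw]
RT 90: heading 0 -> 270
RT 270: heading 270 -> 0
PU: pen up
Final: pos=(18.5,16.9), heading=0, 13 segment(s) drawn

Segment endpoints: x in {-11.5, -8.7, -5.9, -5.2, -5.2, -3.1, -2.4, 0, 0.4, 3.2, 6, 11.7, 18.5}, y in {0, 14.4, 16.9, 16.9, 16.9, 16.9, 16.9}
xmin=-11.5, ymin=0, xmax=18.5, ymax=16.9

Answer: -11.5 0 18.5 16.9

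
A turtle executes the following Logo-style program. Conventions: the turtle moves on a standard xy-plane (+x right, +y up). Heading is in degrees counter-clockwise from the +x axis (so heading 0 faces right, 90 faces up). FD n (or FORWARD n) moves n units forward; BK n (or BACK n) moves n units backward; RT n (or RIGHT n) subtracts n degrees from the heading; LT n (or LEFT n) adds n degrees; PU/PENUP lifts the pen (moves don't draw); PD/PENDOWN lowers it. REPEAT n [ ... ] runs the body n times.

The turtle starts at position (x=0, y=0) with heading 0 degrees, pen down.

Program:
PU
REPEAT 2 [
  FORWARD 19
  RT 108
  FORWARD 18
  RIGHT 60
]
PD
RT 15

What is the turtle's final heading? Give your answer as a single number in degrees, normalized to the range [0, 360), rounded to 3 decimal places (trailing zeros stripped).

Answer: 9

Derivation:
Executing turtle program step by step:
Start: pos=(0,0), heading=0, pen down
PU: pen up
REPEAT 2 [
  -- iteration 1/2 --
  FD 19: (0,0) -> (19,0) [heading=0, move]
  RT 108: heading 0 -> 252
  FD 18: (19,0) -> (13.438,-17.119) [heading=252, move]
  RT 60: heading 252 -> 192
  -- iteration 2/2 --
  FD 19: (13.438,-17.119) -> (-5.147,-21.069) [heading=192, move]
  RT 108: heading 192 -> 84
  FD 18: (-5.147,-21.069) -> (-3.266,-3.168) [heading=84, move]
  RT 60: heading 84 -> 24
]
PD: pen down
RT 15: heading 24 -> 9
Final: pos=(-3.266,-3.168), heading=9, 0 segment(s) drawn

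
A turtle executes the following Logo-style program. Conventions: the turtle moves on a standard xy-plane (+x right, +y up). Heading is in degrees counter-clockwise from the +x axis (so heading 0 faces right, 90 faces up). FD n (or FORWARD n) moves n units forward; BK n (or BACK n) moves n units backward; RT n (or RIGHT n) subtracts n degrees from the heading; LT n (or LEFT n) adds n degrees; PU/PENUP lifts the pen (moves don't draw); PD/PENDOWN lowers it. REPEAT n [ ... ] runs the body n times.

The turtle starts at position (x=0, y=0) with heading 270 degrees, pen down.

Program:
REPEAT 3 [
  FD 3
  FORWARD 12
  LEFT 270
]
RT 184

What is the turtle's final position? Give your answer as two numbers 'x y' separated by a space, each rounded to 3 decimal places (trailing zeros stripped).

Executing turtle program step by step:
Start: pos=(0,0), heading=270, pen down
REPEAT 3 [
  -- iteration 1/3 --
  FD 3: (0,0) -> (0,-3) [heading=270, draw]
  FD 12: (0,-3) -> (0,-15) [heading=270, draw]
  LT 270: heading 270 -> 180
  -- iteration 2/3 --
  FD 3: (0,-15) -> (-3,-15) [heading=180, draw]
  FD 12: (-3,-15) -> (-15,-15) [heading=180, draw]
  LT 270: heading 180 -> 90
  -- iteration 3/3 --
  FD 3: (-15,-15) -> (-15,-12) [heading=90, draw]
  FD 12: (-15,-12) -> (-15,0) [heading=90, draw]
  LT 270: heading 90 -> 0
]
RT 184: heading 0 -> 176
Final: pos=(-15,0), heading=176, 6 segment(s) drawn

Answer: -15 0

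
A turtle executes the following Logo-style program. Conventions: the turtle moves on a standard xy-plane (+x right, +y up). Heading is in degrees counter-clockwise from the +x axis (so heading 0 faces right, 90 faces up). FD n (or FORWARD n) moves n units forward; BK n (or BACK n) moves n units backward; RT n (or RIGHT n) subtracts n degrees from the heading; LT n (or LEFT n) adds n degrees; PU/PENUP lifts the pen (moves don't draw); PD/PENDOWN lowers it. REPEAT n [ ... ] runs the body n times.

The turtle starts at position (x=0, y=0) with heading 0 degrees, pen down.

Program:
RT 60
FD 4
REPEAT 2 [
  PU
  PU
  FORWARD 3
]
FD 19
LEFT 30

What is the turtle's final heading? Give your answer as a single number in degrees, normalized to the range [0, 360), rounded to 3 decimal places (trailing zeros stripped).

Executing turtle program step by step:
Start: pos=(0,0), heading=0, pen down
RT 60: heading 0 -> 300
FD 4: (0,0) -> (2,-3.464) [heading=300, draw]
REPEAT 2 [
  -- iteration 1/2 --
  PU: pen up
  PU: pen up
  FD 3: (2,-3.464) -> (3.5,-6.062) [heading=300, move]
  -- iteration 2/2 --
  PU: pen up
  PU: pen up
  FD 3: (3.5,-6.062) -> (5,-8.66) [heading=300, move]
]
FD 19: (5,-8.66) -> (14.5,-25.115) [heading=300, move]
LT 30: heading 300 -> 330
Final: pos=(14.5,-25.115), heading=330, 1 segment(s) drawn

Answer: 330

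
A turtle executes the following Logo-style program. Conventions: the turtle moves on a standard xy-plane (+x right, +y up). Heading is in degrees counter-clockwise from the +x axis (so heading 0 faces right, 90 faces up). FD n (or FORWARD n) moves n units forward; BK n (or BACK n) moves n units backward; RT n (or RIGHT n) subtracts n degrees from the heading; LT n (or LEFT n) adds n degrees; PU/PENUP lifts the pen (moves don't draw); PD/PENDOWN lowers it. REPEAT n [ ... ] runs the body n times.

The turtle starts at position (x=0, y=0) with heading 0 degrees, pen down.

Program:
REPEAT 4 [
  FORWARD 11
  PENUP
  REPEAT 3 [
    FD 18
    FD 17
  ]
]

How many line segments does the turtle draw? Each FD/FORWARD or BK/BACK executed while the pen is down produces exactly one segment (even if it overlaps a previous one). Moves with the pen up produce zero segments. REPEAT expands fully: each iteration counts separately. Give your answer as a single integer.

Answer: 1

Derivation:
Executing turtle program step by step:
Start: pos=(0,0), heading=0, pen down
REPEAT 4 [
  -- iteration 1/4 --
  FD 11: (0,0) -> (11,0) [heading=0, draw]
  PU: pen up
  REPEAT 3 [
    -- iteration 1/3 --
    FD 18: (11,0) -> (29,0) [heading=0, move]
    FD 17: (29,0) -> (46,0) [heading=0, move]
    -- iteration 2/3 --
    FD 18: (46,0) -> (64,0) [heading=0, move]
    FD 17: (64,0) -> (81,0) [heading=0, move]
    -- iteration 3/3 --
    FD 18: (81,0) -> (99,0) [heading=0, move]
    FD 17: (99,0) -> (116,0) [heading=0, move]
  ]
  -- iteration 2/4 --
  FD 11: (116,0) -> (127,0) [heading=0, move]
  PU: pen up
  REPEAT 3 [
    -- iteration 1/3 --
    FD 18: (127,0) -> (145,0) [heading=0, move]
    FD 17: (145,0) -> (162,0) [heading=0, move]
    -- iteration 2/3 --
    FD 18: (162,0) -> (180,0) [heading=0, move]
    FD 17: (180,0) -> (197,0) [heading=0, move]
    -- iteration 3/3 --
    FD 18: (197,0) -> (215,0) [heading=0, move]
    FD 17: (215,0) -> (232,0) [heading=0, move]
  ]
  -- iteration 3/4 --
  FD 11: (232,0) -> (243,0) [heading=0, move]
  PU: pen up
  REPEAT 3 [
    -- iteration 1/3 --
    FD 18: (243,0) -> (261,0) [heading=0, move]
    FD 17: (261,0) -> (278,0) [heading=0, move]
    -- iteration 2/3 --
    FD 18: (278,0) -> (296,0) [heading=0, move]
    FD 17: (296,0) -> (313,0) [heading=0, move]
    -- iteration 3/3 --
    FD 18: (313,0) -> (331,0) [heading=0, move]
    FD 17: (331,0) -> (348,0) [heading=0, move]
  ]
  -- iteration 4/4 --
  FD 11: (348,0) -> (359,0) [heading=0, move]
  PU: pen up
  REPEAT 3 [
    -- iteration 1/3 --
    FD 18: (359,0) -> (377,0) [heading=0, move]
    FD 17: (377,0) -> (394,0) [heading=0, move]
    -- iteration 2/3 --
    FD 18: (394,0) -> (412,0) [heading=0, move]
    FD 17: (412,0) -> (429,0) [heading=0, move]
    -- iteration 3/3 --
    FD 18: (429,0) -> (447,0) [heading=0, move]
    FD 17: (447,0) -> (464,0) [heading=0, move]
  ]
]
Final: pos=(464,0), heading=0, 1 segment(s) drawn
Segments drawn: 1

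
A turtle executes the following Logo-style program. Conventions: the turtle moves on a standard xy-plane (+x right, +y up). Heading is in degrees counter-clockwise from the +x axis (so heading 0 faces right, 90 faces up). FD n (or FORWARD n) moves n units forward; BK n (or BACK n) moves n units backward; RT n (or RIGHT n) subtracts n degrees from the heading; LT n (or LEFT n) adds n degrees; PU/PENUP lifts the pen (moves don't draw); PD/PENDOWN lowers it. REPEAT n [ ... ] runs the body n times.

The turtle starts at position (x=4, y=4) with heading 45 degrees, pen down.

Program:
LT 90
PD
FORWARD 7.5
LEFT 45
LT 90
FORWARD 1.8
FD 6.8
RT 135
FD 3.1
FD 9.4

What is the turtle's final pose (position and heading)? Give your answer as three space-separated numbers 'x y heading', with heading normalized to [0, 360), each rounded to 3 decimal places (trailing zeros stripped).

Executing turtle program step by step:
Start: pos=(4,4), heading=45, pen down
LT 90: heading 45 -> 135
PD: pen down
FD 7.5: (4,4) -> (-1.303,9.303) [heading=135, draw]
LT 45: heading 135 -> 180
LT 90: heading 180 -> 270
FD 1.8: (-1.303,9.303) -> (-1.303,7.503) [heading=270, draw]
FD 6.8: (-1.303,7.503) -> (-1.303,0.703) [heading=270, draw]
RT 135: heading 270 -> 135
FD 3.1: (-1.303,0.703) -> (-3.495,2.895) [heading=135, draw]
FD 9.4: (-3.495,2.895) -> (-10.142,9.542) [heading=135, draw]
Final: pos=(-10.142,9.542), heading=135, 5 segment(s) drawn

Answer: -10.142 9.542 135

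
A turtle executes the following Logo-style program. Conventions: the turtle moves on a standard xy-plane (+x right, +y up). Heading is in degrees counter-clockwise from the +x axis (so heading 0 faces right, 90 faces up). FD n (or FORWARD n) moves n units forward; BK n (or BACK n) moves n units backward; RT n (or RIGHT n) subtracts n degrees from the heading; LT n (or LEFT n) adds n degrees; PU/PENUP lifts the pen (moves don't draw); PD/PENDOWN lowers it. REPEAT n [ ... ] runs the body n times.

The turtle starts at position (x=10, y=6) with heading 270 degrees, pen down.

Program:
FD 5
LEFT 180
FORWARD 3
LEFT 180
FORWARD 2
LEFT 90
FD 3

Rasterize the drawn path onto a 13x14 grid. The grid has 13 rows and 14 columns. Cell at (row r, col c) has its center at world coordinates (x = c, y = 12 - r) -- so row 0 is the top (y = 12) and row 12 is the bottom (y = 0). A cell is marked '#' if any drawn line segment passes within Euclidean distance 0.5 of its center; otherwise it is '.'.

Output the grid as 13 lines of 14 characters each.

Segment 0: (10,6) -> (10,1)
Segment 1: (10,1) -> (10,4)
Segment 2: (10,4) -> (10,2)
Segment 3: (10,2) -> (13,2)

Answer: ..............
..............
..............
..............
..............
..............
..........#...
..........#...
..........#...
..........#...
..........####
..........#...
..............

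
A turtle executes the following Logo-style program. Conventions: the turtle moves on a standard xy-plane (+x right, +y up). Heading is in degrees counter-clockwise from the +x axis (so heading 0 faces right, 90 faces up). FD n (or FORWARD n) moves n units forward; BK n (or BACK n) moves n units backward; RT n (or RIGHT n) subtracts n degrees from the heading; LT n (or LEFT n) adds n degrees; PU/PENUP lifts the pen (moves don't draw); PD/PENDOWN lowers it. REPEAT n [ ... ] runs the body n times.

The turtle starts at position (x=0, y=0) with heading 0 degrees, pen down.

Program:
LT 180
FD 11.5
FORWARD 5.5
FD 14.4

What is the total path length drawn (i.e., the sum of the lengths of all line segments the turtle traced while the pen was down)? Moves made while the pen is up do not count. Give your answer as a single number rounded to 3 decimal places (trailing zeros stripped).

Answer: 31.4

Derivation:
Executing turtle program step by step:
Start: pos=(0,0), heading=0, pen down
LT 180: heading 0 -> 180
FD 11.5: (0,0) -> (-11.5,0) [heading=180, draw]
FD 5.5: (-11.5,0) -> (-17,0) [heading=180, draw]
FD 14.4: (-17,0) -> (-31.4,0) [heading=180, draw]
Final: pos=(-31.4,0), heading=180, 3 segment(s) drawn

Segment lengths:
  seg 1: (0,0) -> (-11.5,0), length = 11.5
  seg 2: (-11.5,0) -> (-17,0), length = 5.5
  seg 3: (-17,0) -> (-31.4,0), length = 14.4
Total = 31.4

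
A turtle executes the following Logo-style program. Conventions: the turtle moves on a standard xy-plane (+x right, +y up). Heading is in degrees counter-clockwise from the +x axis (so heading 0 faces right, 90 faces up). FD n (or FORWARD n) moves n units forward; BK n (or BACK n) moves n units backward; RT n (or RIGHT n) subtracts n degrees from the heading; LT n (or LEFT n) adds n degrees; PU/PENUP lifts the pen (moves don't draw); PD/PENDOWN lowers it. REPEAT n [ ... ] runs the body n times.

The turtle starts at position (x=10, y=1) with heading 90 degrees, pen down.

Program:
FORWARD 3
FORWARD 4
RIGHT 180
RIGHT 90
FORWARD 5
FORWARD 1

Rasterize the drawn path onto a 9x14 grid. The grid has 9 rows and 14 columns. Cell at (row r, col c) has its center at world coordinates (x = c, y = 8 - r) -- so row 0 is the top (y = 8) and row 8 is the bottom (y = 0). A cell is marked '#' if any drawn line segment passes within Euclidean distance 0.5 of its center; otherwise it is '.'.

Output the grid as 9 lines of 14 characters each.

Segment 0: (10,1) -> (10,4)
Segment 1: (10,4) -> (10,8)
Segment 2: (10,8) -> (5,8)
Segment 3: (5,8) -> (4,8)

Answer: ....#######...
..........#...
..........#...
..........#...
..........#...
..........#...
..........#...
..........#...
..............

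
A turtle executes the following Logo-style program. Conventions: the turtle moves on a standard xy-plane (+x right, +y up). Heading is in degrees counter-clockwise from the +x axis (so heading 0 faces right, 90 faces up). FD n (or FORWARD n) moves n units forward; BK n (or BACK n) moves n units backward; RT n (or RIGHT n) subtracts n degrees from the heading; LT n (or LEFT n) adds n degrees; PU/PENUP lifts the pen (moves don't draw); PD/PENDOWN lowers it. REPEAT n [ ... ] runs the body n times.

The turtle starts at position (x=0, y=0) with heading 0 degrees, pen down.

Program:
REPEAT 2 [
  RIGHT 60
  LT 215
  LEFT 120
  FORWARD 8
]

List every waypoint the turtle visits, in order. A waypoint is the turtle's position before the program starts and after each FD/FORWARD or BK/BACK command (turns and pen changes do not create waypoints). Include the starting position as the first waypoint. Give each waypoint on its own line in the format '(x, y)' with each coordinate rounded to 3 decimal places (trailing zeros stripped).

Answer: (0, 0)
(0.697, -7.97)
(-7.181, -9.359)

Derivation:
Executing turtle program step by step:
Start: pos=(0,0), heading=0, pen down
REPEAT 2 [
  -- iteration 1/2 --
  RT 60: heading 0 -> 300
  LT 215: heading 300 -> 155
  LT 120: heading 155 -> 275
  FD 8: (0,0) -> (0.697,-7.97) [heading=275, draw]
  -- iteration 2/2 --
  RT 60: heading 275 -> 215
  LT 215: heading 215 -> 70
  LT 120: heading 70 -> 190
  FD 8: (0.697,-7.97) -> (-7.181,-9.359) [heading=190, draw]
]
Final: pos=(-7.181,-9.359), heading=190, 2 segment(s) drawn
Waypoints (3 total):
(0, 0)
(0.697, -7.97)
(-7.181, -9.359)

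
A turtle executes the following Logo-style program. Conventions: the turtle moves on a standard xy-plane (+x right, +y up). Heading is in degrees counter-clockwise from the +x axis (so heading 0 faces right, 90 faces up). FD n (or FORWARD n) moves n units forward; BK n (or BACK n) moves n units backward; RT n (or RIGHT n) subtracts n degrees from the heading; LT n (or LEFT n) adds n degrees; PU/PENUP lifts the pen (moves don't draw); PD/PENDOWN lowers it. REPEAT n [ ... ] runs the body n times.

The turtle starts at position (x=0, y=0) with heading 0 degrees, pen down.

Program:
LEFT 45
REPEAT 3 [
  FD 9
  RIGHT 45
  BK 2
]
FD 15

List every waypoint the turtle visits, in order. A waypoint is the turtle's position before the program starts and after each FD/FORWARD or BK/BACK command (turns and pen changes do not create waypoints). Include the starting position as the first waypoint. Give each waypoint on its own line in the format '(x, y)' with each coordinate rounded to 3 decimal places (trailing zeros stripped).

Answer: (0, 0)
(6.364, 6.364)
(4.364, 6.364)
(13.364, 6.364)
(11.95, 7.778)
(18.314, 1.414)
(18.314, 3.414)
(18.314, -11.586)

Derivation:
Executing turtle program step by step:
Start: pos=(0,0), heading=0, pen down
LT 45: heading 0 -> 45
REPEAT 3 [
  -- iteration 1/3 --
  FD 9: (0,0) -> (6.364,6.364) [heading=45, draw]
  RT 45: heading 45 -> 0
  BK 2: (6.364,6.364) -> (4.364,6.364) [heading=0, draw]
  -- iteration 2/3 --
  FD 9: (4.364,6.364) -> (13.364,6.364) [heading=0, draw]
  RT 45: heading 0 -> 315
  BK 2: (13.364,6.364) -> (11.95,7.778) [heading=315, draw]
  -- iteration 3/3 --
  FD 9: (11.95,7.778) -> (18.314,1.414) [heading=315, draw]
  RT 45: heading 315 -> 270
  BK 2: (18.314,1.414) -> (18.314,3.414) [heading=270, draw]
]
FD 15: (18.314,3.414) -> (18.314,-11.586) [heading=270, draw]
Final: pos=(18.314,-11.586), heading=270, 7 segment(s) drawn
Waypoints (8 total):
(0, 0)
(6.364, 6.364)
(4.364, 6.364)
(13.364, 6.364)
(11.95, 7.778)
(18.314, 1.414)
(18.314, 3.414)
(18.314, -11.586)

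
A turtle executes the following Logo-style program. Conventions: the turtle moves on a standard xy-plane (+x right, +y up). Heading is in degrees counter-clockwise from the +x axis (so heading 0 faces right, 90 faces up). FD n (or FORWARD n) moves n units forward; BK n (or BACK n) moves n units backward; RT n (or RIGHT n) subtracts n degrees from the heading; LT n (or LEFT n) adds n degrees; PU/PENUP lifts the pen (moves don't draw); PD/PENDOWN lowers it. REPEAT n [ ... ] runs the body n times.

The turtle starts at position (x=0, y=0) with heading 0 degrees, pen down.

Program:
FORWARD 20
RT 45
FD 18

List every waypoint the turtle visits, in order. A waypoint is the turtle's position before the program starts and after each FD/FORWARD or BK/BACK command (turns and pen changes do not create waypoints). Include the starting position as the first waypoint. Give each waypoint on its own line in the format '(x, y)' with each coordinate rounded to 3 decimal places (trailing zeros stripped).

Answer: (0, 0)
(20, 0)
(32.728, -12.728)

Derivation:
Executing turtle program step by step:
Start: pos=(0,0), heading=0, pen down
FD 20: (0,0) -> (20,0) [heading=0, draw]
RT 45: heading 0 -> 315
FD 18: (20,0) -> (32.728,-12.728) [heading=315, draw]
Final: pos=(32.728,-12.728), heading=315, 2 segment(s) drawn
Waypoints (3 total):
(0, 0)
(20, 0)
(32.728, -12.728)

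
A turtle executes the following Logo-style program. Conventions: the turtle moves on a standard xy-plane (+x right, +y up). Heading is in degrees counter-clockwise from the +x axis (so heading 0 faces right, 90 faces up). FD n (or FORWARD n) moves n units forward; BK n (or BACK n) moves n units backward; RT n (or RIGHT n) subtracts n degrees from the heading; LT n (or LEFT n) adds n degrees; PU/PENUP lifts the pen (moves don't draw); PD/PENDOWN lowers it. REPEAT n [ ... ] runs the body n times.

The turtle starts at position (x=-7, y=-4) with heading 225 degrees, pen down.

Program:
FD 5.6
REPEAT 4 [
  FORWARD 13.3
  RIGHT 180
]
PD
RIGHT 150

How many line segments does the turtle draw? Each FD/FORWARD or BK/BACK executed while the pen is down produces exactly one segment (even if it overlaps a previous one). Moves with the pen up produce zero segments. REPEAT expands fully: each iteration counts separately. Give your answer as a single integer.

Executing turtle program step by step:
Start: pos=(-7,-4), heading=225, pen down
FD 5.6: (-7,-4) -> (-10.96,-7.96) [heading=225, draw]
REPEAT 4 [
  -- iteration 1/4 --
  FD 13.3: (-10.96,-7.96) -> (-20.364,-17.364) [heading=225, draw]
  RT 180: heading 225 -> 45
  -- iteration 2/4 --
  FD 13.3: (-20.364,-17.364) -> (-10.96,-7.96) [heading=45, draw]
  RT 180: heading 45 -> 225
  -- iteration 3/4 --
  FD 13.3: (-10.96,-7.96) -> (-20.364,-17.364) [heading=225, draw]
  RT 180: heading 225 -> 45
  -- iteration 4/4 --
  FD 13.3: (-20.364,-17.364) -> (-10.96,-7.96) [heading=45, draw]
  RT 180: heading 45 -> 225
]
PD: pen down
RT 150: heading 225 -> 75
Final: pos=(-10.96,-7.96), heading=75, 5 segment(s) drawn
Segments drawn: 5

Answer: 5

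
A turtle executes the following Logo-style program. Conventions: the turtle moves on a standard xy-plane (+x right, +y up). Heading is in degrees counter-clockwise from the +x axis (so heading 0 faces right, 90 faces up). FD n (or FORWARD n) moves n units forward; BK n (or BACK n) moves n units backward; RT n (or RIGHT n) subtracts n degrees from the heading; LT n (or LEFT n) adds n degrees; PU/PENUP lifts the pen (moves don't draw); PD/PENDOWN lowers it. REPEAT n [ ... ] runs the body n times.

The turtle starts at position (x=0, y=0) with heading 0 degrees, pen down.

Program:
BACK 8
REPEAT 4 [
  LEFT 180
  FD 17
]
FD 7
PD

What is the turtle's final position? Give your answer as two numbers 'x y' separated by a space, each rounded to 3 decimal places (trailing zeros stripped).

Answer: -1 0

Derivation:
Executing turtle program step by step:
Start: pos=(0,0), heading=0, pen down
BK 8: (0,0) -> (-8,0) [heading=0, draw]
REPEAT 4 [
  -- iteration 1/4 --
  LT 180: heading 0 -> 180
  FD 17: (-8,0) -> (-25,0) [heading=180, draw]
  -- iteration 2/4 --
  LT 180: heading 180 -> 0
  FD 17: (-25,0) -> (-8,0) [heading=0, draw]
  -- iteration 3/4 --
  LT 180: heading 0 -> 180
  FD 17: (-8,0) -> (-25,0) [heading=180, draw]
  -- iteration 4/4 --
  LT 180: heading 180 -> 0
  FD 17: (-25,0) -> (-8,0) [heading=0, draw]
]
FD 7: (-8,0) -> (-1,0) [heading=0, draw]
PD: pen down
Final: pos=(-1,0), heading=0, 6 segment(s) drawn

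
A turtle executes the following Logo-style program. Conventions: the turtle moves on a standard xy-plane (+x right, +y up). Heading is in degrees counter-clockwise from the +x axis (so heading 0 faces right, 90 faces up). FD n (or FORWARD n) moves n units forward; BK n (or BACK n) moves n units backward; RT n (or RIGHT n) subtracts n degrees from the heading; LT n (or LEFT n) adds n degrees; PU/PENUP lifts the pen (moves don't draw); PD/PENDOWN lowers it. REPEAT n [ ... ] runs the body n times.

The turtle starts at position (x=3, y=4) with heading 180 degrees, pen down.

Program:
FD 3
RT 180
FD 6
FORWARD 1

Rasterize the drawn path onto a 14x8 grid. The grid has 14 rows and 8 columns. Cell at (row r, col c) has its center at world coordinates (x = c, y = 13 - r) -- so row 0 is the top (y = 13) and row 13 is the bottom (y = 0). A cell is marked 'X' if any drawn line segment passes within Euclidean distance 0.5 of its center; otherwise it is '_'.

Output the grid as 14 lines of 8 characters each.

Answer: ________
________
________
________
________
________
________
________
________
XXXXXXXX
________
________
________
________

Derivation:
Segment 0: (3,4) -> (0,4)
Segment 1: (0,4) -> (6,4)
Segment 2: (6,4) -> (7,4)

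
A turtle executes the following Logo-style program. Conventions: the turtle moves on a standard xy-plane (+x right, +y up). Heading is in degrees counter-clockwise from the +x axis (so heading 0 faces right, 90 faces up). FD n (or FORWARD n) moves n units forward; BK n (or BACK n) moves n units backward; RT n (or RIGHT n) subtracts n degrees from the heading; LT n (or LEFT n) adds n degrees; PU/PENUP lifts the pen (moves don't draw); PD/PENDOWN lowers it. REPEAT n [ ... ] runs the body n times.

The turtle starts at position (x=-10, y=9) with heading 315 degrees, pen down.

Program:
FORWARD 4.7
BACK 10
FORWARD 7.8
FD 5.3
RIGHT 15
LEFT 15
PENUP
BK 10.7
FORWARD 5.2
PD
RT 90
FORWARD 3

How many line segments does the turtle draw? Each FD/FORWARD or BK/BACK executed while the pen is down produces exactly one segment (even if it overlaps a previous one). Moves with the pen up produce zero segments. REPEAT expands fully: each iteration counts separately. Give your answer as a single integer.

Answer: 5

Derivation:
Executing turtle program step by step:
Start: pos=(-10,9), heading=315, pen down
FD 4.7: (-10,9) -> (-6.677,5.677) [heading=315, draw]
BK 10: (-6.677,5.677) -> (-13.748,12.748) [heading=315, draw]
FD 7.8: (-13.748,12.748) -> (-8.232,7.232) [heading=315, draw]
FD 5.3: (-8.232,7.232) -> (-4.485,3.485) [heading=315, draw]
RT 15: heading 315 -> 300
LT 15: heading 300 -> 315
PU: pen up
BK 10.7: (-4.485,3.485) -> (-12.051,11.051) [heading=315, move]
FD 5.2: (-12.051,11.051) -> (-8.374,7.374) [heading=315, move]
PD: pen down
RT 90: heading 315 -> 225
FD 3: (-8.374,7.374) -> (-10.495,5.252) [heading=225, draw]
Final: pos=(-10.495,5.252), heading=225, 5 segment(s) drawn
Segments drawn: 5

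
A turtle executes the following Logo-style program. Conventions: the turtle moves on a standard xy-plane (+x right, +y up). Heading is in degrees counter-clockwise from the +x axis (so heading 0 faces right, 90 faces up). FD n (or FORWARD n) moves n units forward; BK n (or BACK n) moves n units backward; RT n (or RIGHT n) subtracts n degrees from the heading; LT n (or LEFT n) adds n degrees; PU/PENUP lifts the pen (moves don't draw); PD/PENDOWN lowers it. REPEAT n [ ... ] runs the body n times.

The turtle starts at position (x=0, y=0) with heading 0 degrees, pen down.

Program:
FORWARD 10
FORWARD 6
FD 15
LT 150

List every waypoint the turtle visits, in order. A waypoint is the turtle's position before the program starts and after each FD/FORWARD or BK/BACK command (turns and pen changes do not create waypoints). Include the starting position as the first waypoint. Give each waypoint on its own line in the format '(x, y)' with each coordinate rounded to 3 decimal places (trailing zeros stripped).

Executing turtle program step by step:
Start: pos=(0,0), heading=0, pen down
FD 10: (0,0) -> (10,0) [heading=0, draw]
FD 6: (10,0) -> (16,0) [heading=0, draw]
FD 15: (16,0) -> (31,0) [heading=0, draw]
LT 150: heading 0 -> 150
Final: pos=(31,0), heading=150, 3 segment(s) drawn
Waypoints (4 total):
(0, 0)
(10, 0)
(16, 0)
(31, 0)

Answer: (0, 0)
(10, 0)
(16, 0)
(31, 0)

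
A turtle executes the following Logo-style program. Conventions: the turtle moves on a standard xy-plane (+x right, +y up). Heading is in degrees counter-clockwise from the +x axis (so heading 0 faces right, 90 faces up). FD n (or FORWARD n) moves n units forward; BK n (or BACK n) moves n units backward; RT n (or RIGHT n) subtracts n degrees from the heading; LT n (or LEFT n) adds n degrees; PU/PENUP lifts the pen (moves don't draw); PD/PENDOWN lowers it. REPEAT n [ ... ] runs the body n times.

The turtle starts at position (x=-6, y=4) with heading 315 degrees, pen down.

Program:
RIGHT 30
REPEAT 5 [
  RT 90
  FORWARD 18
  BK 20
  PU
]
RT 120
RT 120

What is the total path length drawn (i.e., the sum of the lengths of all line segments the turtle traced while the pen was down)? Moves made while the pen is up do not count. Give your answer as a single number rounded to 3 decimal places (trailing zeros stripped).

Answer: 38

Derivation:
Executing turtle program step by step:
Start: pos=(-6,4), heading=315, pen down
RT 30: heading 315 -> 285
REPEAT 5 [
  -- iteration 1/5 --
  RT 90: heading 285 -> 195
  FD 18: (-6,4) -> (-23.387,-0.659) [heading=195, draw]
  BK 20: (-23.387,-0.659) -> (-4.068,4.518) [heading=195, draw]
  PU: pen up
  -- iteration 2/5 --
  RT 90: heading 195 -> 105
  FD 18: (-4.068,4.518) -> (-8.727,21.904) [heading=105, move]
  BK 20: (-8.727,21.904) -> (-3.551,2.586) [heading=105, move]
  PU: pen up
  -- iteration 3/5 --
  RT 90: heading 105 -> 15
  FD 18: (-3.551,2.586) -> (13.836,7.245) [heading=15, move]
  BK 20: (13.836,7.245) -> (-5.482,2.068) [heading=15, move]
  PU: pen up
  -- iteration 4/5 --
  RT 90: heading 15 -> 285
  FD 18: (-5.482,2.068) -> (-0.824,-15.319) [heading=285, move]
  BK 20: (-0.824,-15.319) -> (-6,4) [heading=285, move]
  PU: pen up
  -- iteration 5/5 --
  RT 90: heading 285 -> 195
  FD 18: (-6,4) -> (-23.387,-0.659) [heading=195, move]
  BK 20: (-23.387,-0.659) -> (-4.068,4.518) [heading=195, move]
  PU: pen up
]
RT 120: heading 195 -> 75
RT 120: heading 75 -> 315
Final: pos=(-4.068,4.518), heading=315, 2 segment(s) drawn

Segment lengths:
  seg 1: (-6,4) -> (-23.387,-0.659), length = 18
  seg 2: (-23.387,-0.659) -> (-4.068,4.518), length = 20
Total = 38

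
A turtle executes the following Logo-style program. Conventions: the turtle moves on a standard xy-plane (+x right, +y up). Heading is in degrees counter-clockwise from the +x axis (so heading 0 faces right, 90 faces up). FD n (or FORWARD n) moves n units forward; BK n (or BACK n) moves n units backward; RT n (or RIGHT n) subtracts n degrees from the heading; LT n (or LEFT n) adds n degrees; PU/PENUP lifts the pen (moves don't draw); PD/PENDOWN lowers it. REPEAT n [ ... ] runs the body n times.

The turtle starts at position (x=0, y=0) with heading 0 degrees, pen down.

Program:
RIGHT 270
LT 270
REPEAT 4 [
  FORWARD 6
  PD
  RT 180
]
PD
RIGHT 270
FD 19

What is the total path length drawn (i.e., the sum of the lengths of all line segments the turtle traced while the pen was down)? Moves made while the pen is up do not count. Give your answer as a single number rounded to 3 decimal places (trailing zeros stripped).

Answer: 43

Derivation:
Executing turtle program step by step:
Start: pos=(0,0), heading=0, pen down
RT 270: heading 0 -> 90
LT 270: heading 90 -> 0
REPEAT 4 [
  -- iteration 1/4 --
  FD 6: (0,0) -> (6,0) [heading=0, draw]
  PD: pen down
  RT 180: heading 0 -> 180
  -- iteration 2/4 --
  FD 6: (6,0) -> (0,0) [heading=180, draw]
  PD: pen down
  RT 180: heading 180 -> 0
  -- iteration 3/4 --
  FD 6: (0,0) -> (6,0) [heading=0, draw]
  PD: pen down
  RT 180: heading 0 -> 180
  -- iteration 4/4 --
  FD 6: (6,0) -> (0,0) [heading=180, draw]
  PD: pen down
  RT 180: heading 180 -> 0
]
PD: pen down
RT 270: heading 0 -> 90
FD 19: (0,0) -> (0,19) [heading=90, draw]
Final: pos=(0,19), heading=90, 5 segment(s) drawn

Segment lengths:
  seg 1: (0,0) -> (6,0), length = 6
  seg 2: (6,0) -> (0,0), length = 6
  seg 3: (0,0) -> (6,0), length = 6
  seg 4: (6,0) -> (0,0), length = 6
  seg 5: (0,0) -> (0,19), length = 19
Total = 43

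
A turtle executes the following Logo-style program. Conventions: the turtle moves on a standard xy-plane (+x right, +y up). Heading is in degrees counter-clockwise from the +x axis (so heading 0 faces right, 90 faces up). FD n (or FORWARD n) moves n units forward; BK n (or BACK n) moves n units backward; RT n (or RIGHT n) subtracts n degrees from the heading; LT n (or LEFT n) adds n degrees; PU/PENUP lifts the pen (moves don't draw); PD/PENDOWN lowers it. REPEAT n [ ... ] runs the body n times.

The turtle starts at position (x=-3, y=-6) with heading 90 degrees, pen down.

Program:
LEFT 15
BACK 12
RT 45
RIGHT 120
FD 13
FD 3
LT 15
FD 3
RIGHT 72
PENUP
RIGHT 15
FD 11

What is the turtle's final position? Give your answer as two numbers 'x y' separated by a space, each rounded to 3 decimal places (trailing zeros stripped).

Executing turtle program step by step:
Start: pos=(-3,-6), heading=90, pen down
LT 15: heading 90 -> 105
BK 12: (-3,-6) -> (0.106,-17.591) [heading=105, draw]
RT 45: heading 105 -> 60
RT 120: heading 60 -> 300
FD 13: (0.106,-17.591) -> (6.606,-28.849) [heading=300, draw]
FD 3: (6.606,-28.849) -> (8.106,-31.448) [heading=300, draw]
LT 15: heading 300 -> 315
FD 3: (8.106,-31.448) -> (10.227,-33.569) [heading=315, draw]
RT 72: heading 315 -> 243
PU: pen up
RT 15: heading 243 -> 228
FD 11: (10.227,-33.569) -> (2.867,-41.743) [heading=228, move]
Final: pos=(2.867,-41.743), heading=228, 4 segment(s) drawn

Answer: 2.867 -41.743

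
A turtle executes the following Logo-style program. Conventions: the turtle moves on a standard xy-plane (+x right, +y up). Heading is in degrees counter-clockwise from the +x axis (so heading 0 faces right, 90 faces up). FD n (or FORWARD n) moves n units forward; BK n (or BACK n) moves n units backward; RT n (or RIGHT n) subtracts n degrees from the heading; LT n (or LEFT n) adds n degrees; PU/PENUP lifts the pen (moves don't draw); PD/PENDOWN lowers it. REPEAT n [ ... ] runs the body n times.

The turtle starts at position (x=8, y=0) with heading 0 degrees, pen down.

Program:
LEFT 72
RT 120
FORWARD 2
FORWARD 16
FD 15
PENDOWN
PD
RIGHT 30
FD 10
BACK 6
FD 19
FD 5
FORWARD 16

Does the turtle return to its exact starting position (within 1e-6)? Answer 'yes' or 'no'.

Answer: no

Derivation:
Executing turtle program step by step:
Start: pos=(8,0), heading=0, pen down
LT 72: heading 0 -> 72
RT 120: heading 72 -> 312
FD 2: (8,0) -> (9.338,-1.486) [heading=312, draw]
FD 16: (9.338,-1.486) -> (20.044,-13.377) [heading=312, draw]
FD 15: (20.044,-13.377) -> (30.081,-24.524) [heading=312, draw]
PD: pen down
PD: pen down
RT 30: heading 312 -> 282
FD 10: (30.081,-24.524) -> (32.16,-34.305) [heading=282, draw]
BK 6: (32.16,-34.305) -> (30.913,-28.436) [heading=282, draw]
FD 19: (30.913,-28.436) -> (34.863,-47.021) [heading=282, draw]
FD 5: (34.863,-47.021) -> (35.903,-51.912) [heading=282, draw]
FD 16: (35.903,-51.912) -> (39.229,-67.562) [heading=282, draw]
Final: pos=(39.229,-67.562), heading=282, 8 segment(s) drawn

Start position: (8, 0)
Final position: (39.229, -67.562)
Distance = 74.431; >= 1e-6 -> NOT closed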